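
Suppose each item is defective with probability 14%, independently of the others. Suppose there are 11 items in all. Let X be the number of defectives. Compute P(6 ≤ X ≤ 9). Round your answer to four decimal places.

X ~ Binomial(11, 0.14); P(6 ≤ X ≤ 9) = Σ C(11,k) p^k (1−p)^(11−k) over k:
  k=6: C(11,6)·0.14^6·0.86^5 = 0.001636
  k=7: C(11,7)·0.14^7·0.86^4 = 0.000190
  k=8: C(11,8)·0.14^8·0.86^3 = 0.000015
  k=9: C(11,9)·0.14^9·0.86^2 = 0.000001
Total = 0.001843

0.0018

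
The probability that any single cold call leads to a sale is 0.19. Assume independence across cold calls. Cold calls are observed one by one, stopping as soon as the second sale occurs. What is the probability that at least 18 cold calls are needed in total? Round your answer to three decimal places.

Needing more than 17 cold calls ⇔ fewer than 2 successes in the first 17. With X ~ Binomial(17, 0.19), P(Y > 17) = P(X ≤ 1).
  k=0: C(17,0)·0.19^0·0.81^17 = 0.02781
  k=1: C(17,1)·0.19^1·0.81^16 = 0.11091
P(X ≤ 1) = 0.13872

0.139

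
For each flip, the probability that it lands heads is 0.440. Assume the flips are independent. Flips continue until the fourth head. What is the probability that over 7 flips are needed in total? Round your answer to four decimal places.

0.6294

Needing more than 7 flips ⇔ fewer than 4 successes in the first 7. With X ~ Binomial(7, 0.44), P(Y > 7) = P(X ≤ 3).
  k=0: C(7,0)·0.44^0·0.56^7 = 0.017271
  k=1: C(7,1)·0.44^1·0.56^6 = 0.094990
  k=2: C(7,2)·0.44^2·0.56^5 = 0.223906
  k=3: C(7,3)·0.44^3·0.56^4 = 0.293210
P(X ≤ 3) = 0.629376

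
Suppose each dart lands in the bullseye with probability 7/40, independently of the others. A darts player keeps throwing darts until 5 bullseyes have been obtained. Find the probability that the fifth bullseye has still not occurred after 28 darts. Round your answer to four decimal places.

0.4426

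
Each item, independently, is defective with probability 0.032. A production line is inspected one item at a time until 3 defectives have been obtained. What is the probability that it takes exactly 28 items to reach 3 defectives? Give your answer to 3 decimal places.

Y = trial on which the third success occurs; negative binomial, r=3, p=0.032.
P(Y=28) = C(27,2) · p^3 · (1−p)^25
= 351 · 3.2768e-05 · 0.44349 = 0.00510

0.005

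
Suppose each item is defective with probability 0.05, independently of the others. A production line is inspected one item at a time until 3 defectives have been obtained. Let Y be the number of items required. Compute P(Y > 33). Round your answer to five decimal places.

0.77281

Needing more than 33 items ⇔ fewer than 3 successes in the first 33. With X ~ Binomial(33, 0.05), P(Y > 33) = P(X ≤ 2).
  k=0: C(33,0)·0.05^0·0.95^33 = 0.1840259
  k=1: C(33,1)·0.05^1·0.95^32 = 0.3196239
  k=2: C(33,2)·0.05^2·0.95^31 = 0.2691570
P(X ≤ 2) = 0.7728069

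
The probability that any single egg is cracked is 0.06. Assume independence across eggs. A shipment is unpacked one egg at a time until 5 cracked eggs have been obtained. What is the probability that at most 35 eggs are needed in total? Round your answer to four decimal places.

0.0563

Finishing within 35 eggs ⇔ at least 5 successes in the first 35. With X ~ Binomial(35, 0.06), P(Y ≤ 35) = 1 − P(X ≤ 4).
  k=0: C(35,0)·0.06^0·0.94^35 = 0.114677
  k=1: C(35,1)·0.06^1·0.94^34 = 0.256192
  k=2: C(35,2)·0.06^2·0.94^33 = 0.277996
  k=3: C(35,3)·0.06^3·0.94^32 = 0.195189
  k=4: C(35,4)·0.06^4·0.94^31 = 0.099671
1 − 0.943725 = 0.056275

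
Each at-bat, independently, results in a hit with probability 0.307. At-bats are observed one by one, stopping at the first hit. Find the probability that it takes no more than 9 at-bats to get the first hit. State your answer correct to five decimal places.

0.96314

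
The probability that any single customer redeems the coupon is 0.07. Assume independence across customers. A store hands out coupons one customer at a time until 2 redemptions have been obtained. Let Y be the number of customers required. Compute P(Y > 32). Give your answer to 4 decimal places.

Needing more than 32 customers ⇔ fewer than 2 successes in the first 32. With X ~ Binomial(32, 0.07), P(Y > 32) = P(X ≤ 1).
  k=0: C(32,0)·0.07^0·0.93^32 = 0.098052
  k=1: C(32,1)·0.07^1·0.93^31 = 0.236167
P(X ≤ 1) = 0.334219

0.3342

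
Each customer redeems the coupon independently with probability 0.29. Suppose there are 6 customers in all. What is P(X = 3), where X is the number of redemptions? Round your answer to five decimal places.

0.17458

X ~ Binomial(n=6, p=0.29).
P(X=3) = C(6,3) · p^3 · (1−p)^3
= 20 · 0.024389 · 0.35791 = 0.1745818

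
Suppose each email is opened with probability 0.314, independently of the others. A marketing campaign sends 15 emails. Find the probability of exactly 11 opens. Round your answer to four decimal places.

0.0009

X ~ Binomial(n=15, p=0.314).
P(X=11) = C(15,11) · p^11 · (1−p)^4
= 1365 · 2.9257e-06 · 0.22146 = 0.000884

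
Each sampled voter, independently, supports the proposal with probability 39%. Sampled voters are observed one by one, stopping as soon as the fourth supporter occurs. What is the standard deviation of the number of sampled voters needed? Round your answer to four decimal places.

4.0053

Y = total sampled voters until the fourth success; negative binomial with r=4, p=0.39.
SD(Y) = √[r(1−p)/p²] = √(16.042078) = 4.005256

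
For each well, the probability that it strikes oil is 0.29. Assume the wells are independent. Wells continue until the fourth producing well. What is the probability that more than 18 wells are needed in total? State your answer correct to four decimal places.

Needing more than 18 wells ⇔ fewer than 4 successes in the first 18. With X ~ Binomial(18, 0.29), P(Y > 18) = P(X ≤ 3).
  k=0: C(18,0)·0.29^0·0.71^18 = 0.002102
  k=1: C(18,1)·0.29^1·0.71^17 = 0.015455
  k=2: C(18,2)·0.29^2·0.71^16 = 0.053656
  k=3: C(18,3)·0.29^3·0.71^15 = 0.116885
P(X ≤ 3) = 0.188098

0.1881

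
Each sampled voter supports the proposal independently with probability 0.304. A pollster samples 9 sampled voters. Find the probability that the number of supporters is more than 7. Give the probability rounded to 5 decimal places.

X ~ Binomial(9, 0.304); P(X ≥ 8) = Σ C(9,k) p^k (1−p)^(9−k) over k:
  k=8: C(9,8)·0.304^8·0.696^1 = 0.0004569
  k=9: C(9,9)·0.304^9·0.696^0 = 0.0000222
Total = 0.0004791

0.00048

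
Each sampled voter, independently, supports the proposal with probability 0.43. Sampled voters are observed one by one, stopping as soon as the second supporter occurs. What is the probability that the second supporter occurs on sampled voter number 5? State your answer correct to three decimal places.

0.137

Y = trial on which the second success occurs; negative binomial, r=2, p=0.43.
P(Y=5) = C(4,1) · p^2 · (1−p)^3
= 4 · 0.1849 · 0.18519 = 0.13697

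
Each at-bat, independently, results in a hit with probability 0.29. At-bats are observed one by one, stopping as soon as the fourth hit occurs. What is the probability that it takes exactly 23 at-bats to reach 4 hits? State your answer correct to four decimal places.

Y = trial on which the fourth success occurs; negative binomial, r=4, p=0.29.
P(Y=23) = C(22,3) · p^4 · (1−p)^19
= 1540 · 0.0070728 · 0.0014925 = 0.016256

0.0163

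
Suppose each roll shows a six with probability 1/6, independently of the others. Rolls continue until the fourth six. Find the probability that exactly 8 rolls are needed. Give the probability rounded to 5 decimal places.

Y = trial on which the fourth success occurs; negative binomial, r=4, p=0.166667.
P(Y=8) = C(7,3) · p^4 · (1−p)^4
= 35 · 0.0007716 · 0.48225 = 0.0130238

0.01302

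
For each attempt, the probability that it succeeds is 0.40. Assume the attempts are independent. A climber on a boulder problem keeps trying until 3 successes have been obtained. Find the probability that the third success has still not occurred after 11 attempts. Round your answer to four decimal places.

0.1189

Needing more than 11 attempts ⇔ fewer than 3 successes in the first 11. With X ~ Binomial(11, 0.40), P(Y > 11) = P(X ≤ 2).
  k=0: C(11,0)·0.40^0·0.60^11 = 0.003628
  k=1: C(11,1)·0.40^1·0.60^10 = 0.026605
  k=2: C(11,2)·0.40^2·0.60^9 = 0.088684
P(X ≤ 2) = 0.118917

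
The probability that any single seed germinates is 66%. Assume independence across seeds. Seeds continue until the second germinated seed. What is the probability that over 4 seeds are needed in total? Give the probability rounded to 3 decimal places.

Needing more than 4 seeds ⇔ fewer than 2 successes in the first 4. With X ~ Binomial(4, 0.66), P(Y > 4) = P(X ≤ 1).
  k=0: C(4,0)·0.66^0·0.34^4 = 0.01336
  k=1: C(4,1)·0.66^1·0.34^3 = 0.10376
P(X ≤ 1) = 0.11713

0.117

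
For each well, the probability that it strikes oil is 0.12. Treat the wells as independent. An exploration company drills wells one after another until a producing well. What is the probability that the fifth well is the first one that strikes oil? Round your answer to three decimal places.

Geometric (trials to first success), p = 0.12.
P(Y = 5) = (1−p)^4 · p = 0.5997 · 0.12 = 0.07196

0.072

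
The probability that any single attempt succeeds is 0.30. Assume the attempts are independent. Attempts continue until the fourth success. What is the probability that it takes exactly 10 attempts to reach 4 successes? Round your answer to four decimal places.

Y = trial on which the fourth success occurs; negative binomial, r=4, p=0.30.
P(Y=10) = C(9,3) · p^4 · (1−p)^6
= 84 · 0.0081 · 0.11765 = 0.080048

0.0800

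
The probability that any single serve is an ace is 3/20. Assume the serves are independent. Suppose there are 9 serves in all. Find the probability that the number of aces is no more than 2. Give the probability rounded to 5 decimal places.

X ~ Binomial(9, 0.15); P(X ≤ 2) = Σ C(9,k) p^k (1−p)^(9−k) over k:
  k=0: C(9,0)·0.15^0·0.85^9 = 0.2316169
  k=1: C(9,1)·0.15^1·0.85^8 = 0.3678622
  k=2: C(9,2)·0.15^2·0.85^7 = 0.2596674
Total = 0.8591466

0.85915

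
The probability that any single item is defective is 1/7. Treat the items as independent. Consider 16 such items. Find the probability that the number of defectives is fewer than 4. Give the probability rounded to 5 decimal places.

0.81431

X ~ Binomial(16, 0.142857); P(X ≤ 3) = Σ C(16,k) p^k (1−p)^(16−k) over k:
  k=0: C(16,0)·0.142857^0·0.857143^16 = 0.0848890
  k=1: C(16,1)·0.142857^1·0.857143^15 = 0.2263706
  k=2: C(16,2)·0.142857^2·0.857143^14 = 0.2829633
  k=3: C(16,3)·0.142857^3·0.857143^13 = 0.2200826
Total = 0.8143055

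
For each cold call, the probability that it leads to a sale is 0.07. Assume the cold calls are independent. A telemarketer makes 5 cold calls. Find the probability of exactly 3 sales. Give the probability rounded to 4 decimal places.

X ~ Binomial(n=5, p=0.07).
P(X=3) = C(5,3) · p^3 · (1−p)^2
= 10 · 0.000343 · 0.8649 = 0.002967

0.0030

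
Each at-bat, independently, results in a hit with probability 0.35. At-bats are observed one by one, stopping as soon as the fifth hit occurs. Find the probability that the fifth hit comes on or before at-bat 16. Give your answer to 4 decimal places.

0.7108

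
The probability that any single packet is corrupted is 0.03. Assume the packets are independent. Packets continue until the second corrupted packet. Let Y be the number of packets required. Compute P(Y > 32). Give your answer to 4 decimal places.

0.7507

Needing more than 32 packets ⇔ fewer than 2 successes in the first 32. With X ~ Binomial(32, 0.03), P(Y > 32) = P(X ≤ 1).
  k=0: C(32,0)·0.03^0·0.97^32 = 0.377308
  k=1: C(32,1)·0.03^1·0.97^31 = 0.373418
P(X ≤ 1) = 0.750725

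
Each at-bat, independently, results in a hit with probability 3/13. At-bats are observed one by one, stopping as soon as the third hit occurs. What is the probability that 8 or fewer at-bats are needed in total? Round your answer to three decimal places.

Finishing within 8 at-bats ⇔ at least 3 successes in the first 8. With X ~ Binomial(8, 0.230769), P(Y ≤ 8) = 1 − P(X ≤ 2).
  k=0: C(8,0)·0.230769^0·0.769231^8 = 0.12259
  k=1: C(8,1)·0.230769^1·0.769231^7 = 0.29421
  k=2: C(8,2)·0.230769^2·0.769231^6 = 0.30893
1 − 0.72573 = 0.27427

0.274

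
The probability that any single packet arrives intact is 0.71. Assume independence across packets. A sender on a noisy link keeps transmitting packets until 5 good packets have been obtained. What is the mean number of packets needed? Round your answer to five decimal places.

Y = total packets until the fifth success; negative binomial with r=5, p=0.71.
E[Y] = r / p = 5 / 0.71 = 7.0422535

7.04225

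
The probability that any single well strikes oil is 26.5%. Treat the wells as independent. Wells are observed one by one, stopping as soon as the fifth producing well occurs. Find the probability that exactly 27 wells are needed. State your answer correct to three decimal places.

Y = trial on which the fifth success occurs; negative binomial, r=5, p=0.265.
P(Y=27) = C(26,4) · p^5 · (1−p)^22
= 14950 · 0.0013069 · 0.0011437 = 0.02235

0.022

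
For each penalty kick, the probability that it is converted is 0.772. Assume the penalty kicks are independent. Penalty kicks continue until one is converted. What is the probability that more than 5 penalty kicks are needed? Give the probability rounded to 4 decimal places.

Y = number of penalty kicks to the first success; geometric, p = 0.772.
P(Y > 5) = P(first 5 all fail) = (1−p)^5 = 0.000616

0.0006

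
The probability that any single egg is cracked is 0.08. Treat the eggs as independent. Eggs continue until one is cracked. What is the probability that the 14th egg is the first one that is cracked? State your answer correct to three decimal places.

0.027

Geometric (trials to first success), p = 0.08.
P(Y = 14) = (1−p)^13 · p = 0.33825 · 0.08 = 0.02706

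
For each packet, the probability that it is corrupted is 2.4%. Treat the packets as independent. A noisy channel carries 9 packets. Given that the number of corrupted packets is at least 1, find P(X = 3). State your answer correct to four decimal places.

0.0051

X ~ Binomial(9, 0.024). Want P(X=3 | X≥1) = P(X=3) / P(X≥1).
P(X=3) = C(9,3)·0.024^3·0.976^6 = 0.001004
P(X≥1) = 1 − 0.803616 = 0.196384
Ratio = 0.001004 / 0.196384 = 0.005111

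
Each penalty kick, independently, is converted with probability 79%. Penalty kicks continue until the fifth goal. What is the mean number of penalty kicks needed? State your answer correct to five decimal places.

Y = total penalty kicks until the fifth success; negative binomial with r=5, p=0.79.
E[Y] = r / p = 5 / 0.79 = 6.3291139

6.32911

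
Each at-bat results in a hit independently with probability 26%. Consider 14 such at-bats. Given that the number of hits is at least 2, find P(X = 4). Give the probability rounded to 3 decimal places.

X ~ Binomial(14, 0.26). Want P(X=4 | X≥2) = P(X=4) / P(X≥2).
P(X=4) = C(14,4)·0.26^4·0.74^10 = 0.22524
P(X≥2) = 1 − 0.01477 − 0.07263 = 0.91261
Ratio = 0.22524 / 0.91261 = 0.24681

0.247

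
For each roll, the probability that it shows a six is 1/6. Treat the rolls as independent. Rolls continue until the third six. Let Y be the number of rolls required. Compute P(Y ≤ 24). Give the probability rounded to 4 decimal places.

0.7882

Finishing within 24 rolls ⇔ at least 3 successes in the first 24. With X ~ Binomial(24, 0.166667), P(Y ≤ 24) = 1 − P(X ≤ 2).
  k=0: C(24,0)·0.166667^0·0.833333^24 = 0.012579
  k=1: C(24,1)·0.166667^1·0.833333^23 = 0.060380
  k=2: C(24,2)·0.166667^2·0.833333^22 = 0.138873
1 − 0.211832 = 0.788168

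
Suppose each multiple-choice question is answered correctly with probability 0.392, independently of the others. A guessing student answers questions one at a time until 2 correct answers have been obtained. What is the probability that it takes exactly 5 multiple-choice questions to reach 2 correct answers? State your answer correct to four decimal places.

Y = trial on which the second success occurs; negative binomial, r=2, p=0.392.
P(Y=5) = C(4,1) · p^2 · (1−p)^3
= 4 · 0.15366 · 0.22476 = 0.138147

0.1381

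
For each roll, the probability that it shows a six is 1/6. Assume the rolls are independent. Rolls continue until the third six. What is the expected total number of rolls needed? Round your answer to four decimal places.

Y = total rolls until the third success; negative binomial with r=3, p=0.166667.
E[Y] = r / p = 3 / 0.166667 = 18.000000

18.0000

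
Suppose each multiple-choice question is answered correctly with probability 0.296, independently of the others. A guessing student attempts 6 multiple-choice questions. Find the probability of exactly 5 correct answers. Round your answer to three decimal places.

0.010

X ~ Binomial(n=6, p=0.296).
P(X=5) = C(6,5) · p^5 · (1−p)^1
= 6 · 0.0022723 · 0.704 = 0.00960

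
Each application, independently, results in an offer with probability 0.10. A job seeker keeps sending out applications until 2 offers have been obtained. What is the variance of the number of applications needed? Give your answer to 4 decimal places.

180.0000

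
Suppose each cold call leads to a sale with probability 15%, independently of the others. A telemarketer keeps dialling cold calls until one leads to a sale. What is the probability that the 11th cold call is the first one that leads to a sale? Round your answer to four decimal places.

0.0295

Geometric (trials to first success), p = 0.15.
P(Y = 11) = (1−p)^10 · p = 0.19687 · 0.15 = 0.029531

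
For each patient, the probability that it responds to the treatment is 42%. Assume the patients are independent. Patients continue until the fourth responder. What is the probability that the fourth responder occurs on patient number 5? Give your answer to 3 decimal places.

Y = trial on which the fourth success occurs; negative binomial, r=4, p=0.42.
P(Y=5) = C(4,3) · p^4 · (1−p)^1
= 4 · 0.031117 · 0.58 = 0.07219

0.072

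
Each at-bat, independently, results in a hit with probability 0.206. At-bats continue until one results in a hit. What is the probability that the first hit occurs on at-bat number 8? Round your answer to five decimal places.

Geometric (trials to first success), p = 0.206.
P(Y = 8) = (1−p)^7 · p = 0.19895 · 0.206 = 0.0409837

0.04098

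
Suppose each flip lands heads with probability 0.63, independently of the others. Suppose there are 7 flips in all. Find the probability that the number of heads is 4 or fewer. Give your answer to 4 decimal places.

X ~ Binomial(7, 0.63); P(X ≤ 4) = Σ C(7,k) p^k (1−p)^(7−k) over k:
  k=0: C(7,0)·0.63^0·0.37^7 = 0.000949
  k=1: C(7,1)·0.63^1·0.37^6 = 0.011315
  k=2: C(7,2)·0.63^2·0.37^5 = 0.057797
  k=3: C(7,3)·0.63^3·0.37^4 = 0.164020
  k=4: C(7,4)·0.63^4·0.37^3 = 0.279277
Total = 0.513359

0.5134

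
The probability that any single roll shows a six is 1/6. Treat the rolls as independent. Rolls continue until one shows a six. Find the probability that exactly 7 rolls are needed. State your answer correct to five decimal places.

Geometric (trials to first success), p = 0.166667.
P(Y = 7) = (1−p)^6 · p = 0.3349 · 0.166667 = 0.0558163

0.05582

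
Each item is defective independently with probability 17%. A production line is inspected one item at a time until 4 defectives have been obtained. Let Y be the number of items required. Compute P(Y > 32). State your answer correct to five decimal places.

Needing more than 32 items ⇔ fewer than 4 successes in the first 32. With X ~ Binomial(32, 0.17), P(Y > 32) = P(X ≤ 3).
  k=0: C(32,0)·0.17^0·0.83^32 = 0.0025734
  k=1: C(32,1)·0.17^1·0.83^31 = 0.0168663
  k=2: C(32,2)·0.17^2·0.83^30 = 0.0535454
  k=3: C(32,3)·0.17^3·0.83^29 = 0.1096713
P(X ≤ 3) = 0.1826564

0.18266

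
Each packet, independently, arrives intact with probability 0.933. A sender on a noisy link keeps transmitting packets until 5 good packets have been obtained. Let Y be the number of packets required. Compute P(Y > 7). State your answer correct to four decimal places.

Needing more than 7 packets ⇔ fewer than 5 successes in the first 7. With X ~ Binomial(7, 0.933), P(Y > 7) = P(X ≤ 4).
  k=0: C(7,0)·0.933^0·0.067^7 = 0.000000
  k=1: C(7,1)·0.933^1·0.067^6 = 0.000001
  k=2: C(7,2)·0.933^2·0.067^5 = 0.000025
  k=3: C(7,3)·0.933^3·0.067^4 = 0.000573
  k=4: C(7,4)·0.933^4·0.067^3 = 0.007977
P(X ≤ 4) = 0.008575

0.0086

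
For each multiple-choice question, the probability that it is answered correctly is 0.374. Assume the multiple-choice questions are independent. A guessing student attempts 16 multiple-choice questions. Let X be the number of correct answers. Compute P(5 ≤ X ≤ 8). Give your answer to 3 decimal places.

0.676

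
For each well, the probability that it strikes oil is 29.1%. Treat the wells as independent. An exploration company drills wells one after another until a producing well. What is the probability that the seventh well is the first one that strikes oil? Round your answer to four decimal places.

Geometric (trials to first success), p = 0.291.
P(Y = 7) = (1−p)^6 · p = 0.12702 · 0.291 = 0.036963

0.0370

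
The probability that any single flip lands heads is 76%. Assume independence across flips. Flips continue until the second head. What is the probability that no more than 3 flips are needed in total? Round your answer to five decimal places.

Finishing within 3 flips ⇔ at least 2 successes in the first 3. With X ~ Binomial(3, 0.76), P(Y ≤ 3) = 1 − P(X ≤ 1).
  k=0: C(3,0)·0.76^0·0.24^3 = 0.0138240
  k=1: C(3,1)·0.76^1·0.24^2 = 0.1313280
1 − 0.1451520 = 0.8548480

0.85485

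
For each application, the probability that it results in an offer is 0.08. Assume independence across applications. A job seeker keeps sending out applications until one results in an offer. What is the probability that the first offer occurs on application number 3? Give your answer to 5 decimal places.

0.06771

Geometric (trials to first success), p = 0.08.
P(Y = 3) = (1−p)^2 · p = 0.8464 · 0.08 = 0.0677120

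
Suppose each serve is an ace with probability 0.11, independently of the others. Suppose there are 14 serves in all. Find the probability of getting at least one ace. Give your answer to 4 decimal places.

0.8044

P(at least one) = 1 − P(none) = 1 − (1 − 0.11)^14
= 1 − 0.195641 = 0.804359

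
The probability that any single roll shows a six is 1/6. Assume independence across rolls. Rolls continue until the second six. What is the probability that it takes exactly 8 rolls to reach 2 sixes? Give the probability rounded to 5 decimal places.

0.06512

Y = trial on which the second success occurs; negative binomial, r=2, p=0.166667.
P(Y=8) = C(7,1) · p^2 · (1−p)^6
= 7 · 0.027778 · 0.3349 = 0.0651191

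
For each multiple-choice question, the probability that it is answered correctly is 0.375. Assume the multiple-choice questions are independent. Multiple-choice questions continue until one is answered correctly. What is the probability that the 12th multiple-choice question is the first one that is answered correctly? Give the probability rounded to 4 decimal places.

0.0021

Geometric (trials to first success), p = 0.375.
P(Y = 12) = (1−p)^11 · p = 0.0056843 · 0.375 = 0.002132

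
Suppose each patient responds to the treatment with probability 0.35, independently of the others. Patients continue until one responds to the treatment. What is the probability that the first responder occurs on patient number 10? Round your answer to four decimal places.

Geometric (trials to first success), p = 0.35.
P(Y = 10) = (1−p)^9 · p = 0.020712 · 0.35 = 0.007249

0.0072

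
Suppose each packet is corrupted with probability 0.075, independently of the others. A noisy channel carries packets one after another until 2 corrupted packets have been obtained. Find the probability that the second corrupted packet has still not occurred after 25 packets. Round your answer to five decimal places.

0.43108

Needing more than 25 packets ⇔ fewer than 2 successes in the first 25. With X ~ Binomial(25, 0.075), P(Y > 25) = P(X ≤ 1).
  k=0: C(25,0)·0.075^0·0.925^25 = 0.1424109
  k=1: C(25,1)·0.075^1·0.925^24 = 0.2886708
P(X ≤ 1) = 0.4310817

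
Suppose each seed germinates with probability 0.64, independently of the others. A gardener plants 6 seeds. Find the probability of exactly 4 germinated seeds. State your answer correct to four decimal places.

X ~ Binomial(n=6, p=0.64).
P(X=4) = C(6,4) · p^4 · (1−p)^2
= 15 · 0.16777 · 0.1296 = 0.326149

0.3261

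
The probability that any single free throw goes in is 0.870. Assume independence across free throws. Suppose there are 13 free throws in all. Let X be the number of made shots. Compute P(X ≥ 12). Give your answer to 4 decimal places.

0.4814

X ~ Binomial(13, 0.87); P(X ≥ 12) = Σ C(13,k) p^k (1−p)^(13−k) over k:
  k=12: C(13,12)·0.87^12·0.13^1 = 0.317774
  k=13: C(13,13)·0.87^13·0.13^0 = 0.163588
Total = 0.481361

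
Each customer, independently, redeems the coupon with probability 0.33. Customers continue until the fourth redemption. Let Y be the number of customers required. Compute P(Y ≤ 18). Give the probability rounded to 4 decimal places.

0.8931

Finishing within 18 customers ⇔ at least 4 successes in the first 18. With X ~ Binomial(18, 0.33), P(Y ≤ 18) = 1 − P(X ≤ 3).
  k=0: C(18,0)·0.33^0·0.67^18 = 0.000740
  k=1: C(18,1)·0.33^1·0.67^17 = 0.006562
  k=2: C(18,2)·0.33^2·0.67^16 = 0.027474
  k=3: C(18,3)·0.33^3·0.67^15 = 0.072170
1 − 0.106946 = 0.893054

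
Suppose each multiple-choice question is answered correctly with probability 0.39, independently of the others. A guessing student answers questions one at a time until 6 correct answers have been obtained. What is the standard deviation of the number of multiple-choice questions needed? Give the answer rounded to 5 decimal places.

Y = total multiple-choice questions until the sixth success; negative binomial with r=6, p=0.39.
SD(Y) = √[r(1−p)/p²] = √(24.0631164) = 4.9054170

4.90542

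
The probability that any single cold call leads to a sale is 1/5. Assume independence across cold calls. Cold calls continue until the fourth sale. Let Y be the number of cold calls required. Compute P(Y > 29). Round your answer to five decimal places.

Needing more than 29 cold calls ⇔ fewer than 4 successes in the first 29. With X ~ Binomial(29, 0.20), P(Y > 29) = P(X ≤ 3).
  k=0: C(29,0)·0.20^0·0.80^29 = 0.0015474
  k=1: C(29,1)·0.20^1·0.80^28 = 0.0112188
  k=2: C(29,2)·0.20^2·0.80^27 = 0.0392659
  k=3: C(29,3)·0.20^3·0.80^26 = 0.0883483
P(X ≤ 3) = 0.1403805

0.14038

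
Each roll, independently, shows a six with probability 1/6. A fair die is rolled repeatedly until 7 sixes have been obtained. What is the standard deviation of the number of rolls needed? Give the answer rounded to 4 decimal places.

14.4914

Y = total rolls until the seventh success; negative binomial with r=7, p=0.166667.
SD(Y) = √[r(1−p)/p²] = √(210.000000) = 14.491377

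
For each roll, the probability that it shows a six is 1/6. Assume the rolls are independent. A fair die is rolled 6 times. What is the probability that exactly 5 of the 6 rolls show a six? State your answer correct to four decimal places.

X ~ Binomial(n=6, p=0.166667).
P(X=5) = C(6,5) · p^5 · (1−p)^1
= 6 · 0.0001286 · 0.83333 = 0.000643

0.0006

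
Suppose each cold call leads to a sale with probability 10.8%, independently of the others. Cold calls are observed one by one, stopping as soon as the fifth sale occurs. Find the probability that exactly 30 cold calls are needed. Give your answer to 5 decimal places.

0.02004

Y = trial on which the fifth success occurs; negative binomial, r=5, p=0.108.
P(Y=30) = C(29,4) · p^5 · (1−p)^25
= 23751 · 1.4693e-05 · 0.057428 = 0.0200411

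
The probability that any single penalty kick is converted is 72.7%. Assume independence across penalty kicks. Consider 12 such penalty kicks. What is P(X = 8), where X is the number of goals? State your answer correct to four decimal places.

0.2146

X ~ Binomial(n=12, p=0.727).
P(X=8) = C(12,8) · p^8 · (1−p)^4
= 495 · 0.078032 · 0.0055546 = 0.214551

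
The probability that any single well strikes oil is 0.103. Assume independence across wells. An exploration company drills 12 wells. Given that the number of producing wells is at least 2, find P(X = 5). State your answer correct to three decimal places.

X ~ Binomial(12, 0.103). Want P(X=5 | X≥2) = P(X=5) / P(X≥2).
P(X=5) = C(12,5)·0.103^5·0.897^7 = 0.00429
P(X≥2) = 1 − 0.27134 − 0.37388 = 0.35478
Ratio = 0.00429 / 0.35478 = 0.01209

0.012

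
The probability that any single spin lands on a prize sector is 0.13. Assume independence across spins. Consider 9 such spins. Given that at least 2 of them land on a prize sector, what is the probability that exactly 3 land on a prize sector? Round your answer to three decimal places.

X ~ Binomial(9, 0.13). Want P(X=3 | X≥2) = P(X=3) / P(X≥2).
P(X=3) = C(9,3)·0.13^3·0.87^6 = 0.08002
P(X≥2) = 1 − 0.28554 − 0.38401 = 0.33045
Ratio = 0.08002 / 0.33045 = 0.24217

0.242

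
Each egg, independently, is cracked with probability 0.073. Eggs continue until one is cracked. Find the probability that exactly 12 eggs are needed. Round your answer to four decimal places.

0.0317

Geometric (trials to first success), p = 0.073.
P(Y = 12) = (1−p)^11 · p = 0.43439 · 0.073 = 0.031710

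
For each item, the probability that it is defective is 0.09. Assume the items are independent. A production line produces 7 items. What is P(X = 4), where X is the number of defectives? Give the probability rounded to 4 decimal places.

X ~ Binomial(n=7, p=0.09).
P(X=4) = C(7,4) · p^4 · (1−p)^3
= 35 · 6.561e-05 · 0.75357 = 0.001730

0.0017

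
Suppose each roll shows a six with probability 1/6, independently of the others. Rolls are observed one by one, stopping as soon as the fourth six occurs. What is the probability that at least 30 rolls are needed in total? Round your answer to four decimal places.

Needing more than 29 rolls ⇔ fewer than 4 successes in the first 29. With X ~ Binomial(29, 0.166667), P(Y > 29) = P(X ≤ 3).
  k=0: C(29,0)·0.166667^0·0.833333^29 = 0.005055
  k=1: C(29,1)·0.166667^1·0.833333^28 = 0.029321
  k=2: C(29,2)·0.166667^2·0.833333^27 = 0.082097
  k=3: C(29,3)·0.166667^3·0.833333^26 = 0.147775
P(X ≤ 3) = 0.264249

0.2642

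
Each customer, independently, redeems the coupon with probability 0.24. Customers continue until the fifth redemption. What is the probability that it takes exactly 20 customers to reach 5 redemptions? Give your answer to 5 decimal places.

0.05031

Y = trial on which the fifth success occurs; negative binomial, r=5, p=0.24.
P(Y=20) = C(19,4) · p^5 · (1−p)^15
= 3876 · 0.00079626 · 0.016301 = 0.0503088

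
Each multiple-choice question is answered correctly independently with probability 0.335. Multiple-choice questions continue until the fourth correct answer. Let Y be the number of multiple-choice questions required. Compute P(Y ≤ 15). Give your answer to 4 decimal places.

0.7946

Finishing within 15 multiple-choice questions ⇔ at least 4 successes in the first 15. With X ~ Binomial(15, 0.335), P(Y ≤ 15) = 1 − P(X ≤ 3).
  k=0: C(15,0)·0.335^0·0.665^15 = 0.002200
  k=1: C(15,1)·0.335^1·0.665^14 = 0.016620
  k=2: C(15,2)·0.335^2·0.665^13 = 0.058608
  k=3: C(15,3)·0.335^3·0.665^12 = 0.127940
1 − 0.205368 = 0.794632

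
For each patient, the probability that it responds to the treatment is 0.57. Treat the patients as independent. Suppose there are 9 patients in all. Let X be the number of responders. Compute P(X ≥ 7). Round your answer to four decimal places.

0.1796

X ~ Binomial(9, 0.57); P(X ≥ 7) = Σ C(9,k) p^k (1−p)^(9−k) over k:
  k=7: C(9,7)·0.57^7·0.43^2 = 0.130126
  k=8: C(9,8)·0.57^8·0.43^1 = 0.043123
  k=9: C(9,9)·0.57^9·0.43^0 = 0.006351
Total = 0.179600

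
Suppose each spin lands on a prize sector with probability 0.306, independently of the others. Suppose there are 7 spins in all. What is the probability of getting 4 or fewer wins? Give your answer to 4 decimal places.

0.9686

X ~ Binomial(7, 0.306); P(X ≤ 4) = Σ C(7,k) p^k (1−p)^(7−k) over k:
  k=0: C(7,0)·0.306^0·0.694^7 = 0.077538
  k=1: C(7,1)·0.306^1·0.694^6 = 0.239319
  k=2: C(7,2)·0.306^2·0.694^5 = 0.316563
  k=3: C(7,3)·0.306^3·0.694^4 = 0.232632
  k=4: C(7,4)·0.306^4·0.694^3 = 0.102573
Total = 0.968625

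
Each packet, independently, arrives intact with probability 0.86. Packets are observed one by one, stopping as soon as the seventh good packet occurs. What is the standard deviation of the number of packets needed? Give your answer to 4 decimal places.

1.1511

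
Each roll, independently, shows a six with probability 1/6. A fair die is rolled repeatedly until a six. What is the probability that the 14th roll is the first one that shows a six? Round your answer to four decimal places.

Geometric (trials to first success), p = 0.166667.
P(Y = 14) = (1−p)^13 · p = 0.093464 · 0.166667 = 0.015577

0.0156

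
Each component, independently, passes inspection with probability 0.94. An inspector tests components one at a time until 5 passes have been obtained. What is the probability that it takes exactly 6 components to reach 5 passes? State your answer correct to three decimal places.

Y = trial on which the fifth success occurs; negative binomial, r=5, p=0.94.
P(Y=6) = C(5,4) · p^5 · (1−p)^1
= 5 · 0.7339 · 0.06 = 0.22017

0.220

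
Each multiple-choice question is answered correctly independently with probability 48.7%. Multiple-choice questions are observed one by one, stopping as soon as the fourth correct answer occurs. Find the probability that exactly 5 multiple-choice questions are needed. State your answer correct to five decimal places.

0.11542

Y = trial on which the fourth success occurs; negative binomial, r=4, p=0.487.
P(Y=5) = C(4,3) · p^4 · (1−p)^1
= 4 · 0.056249 · 0.513 = 0.1154232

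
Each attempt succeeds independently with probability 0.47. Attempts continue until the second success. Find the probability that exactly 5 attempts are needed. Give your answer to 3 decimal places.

Y = trial on which the second success occurs; negative binomial, r=2, p=0.47.
P(Y=5) = C(4,1) · p^2 · (1−p)^3
= 4 · 0.2209 · 0.14888 = 0.13155

0.132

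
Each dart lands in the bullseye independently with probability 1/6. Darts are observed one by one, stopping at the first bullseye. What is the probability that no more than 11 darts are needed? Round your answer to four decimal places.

Y = number of darts to the first success; geometric, p = 0.166667.
P(Y ≤ 11) = 1 − (1−p)^11 = 1 − 0.134588 = 0.865412

0.8654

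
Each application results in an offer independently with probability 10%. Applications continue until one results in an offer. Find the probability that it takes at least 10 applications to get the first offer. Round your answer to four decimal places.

Y = number of applications to the first success; geometric, p = 0.10.
P(Y > 9) = P(first 9 all fail) = (1−p)^9 = 0.387420

0.3874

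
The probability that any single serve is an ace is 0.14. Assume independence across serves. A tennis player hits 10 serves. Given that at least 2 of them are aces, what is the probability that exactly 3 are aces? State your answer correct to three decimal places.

X ~ Binomial(10, 0.14). Want P(X=3 | X≥2) = P(X=3) / P(X≥2).
P(X=3) = C(10,3)·0.14^3·0.86^7 = 0.11457
P(X≥2) = 1 − 0.22130 − 0.36026 = 0.41844
Ratio = 0.11457 / 0.41844 = 0.27379

0.274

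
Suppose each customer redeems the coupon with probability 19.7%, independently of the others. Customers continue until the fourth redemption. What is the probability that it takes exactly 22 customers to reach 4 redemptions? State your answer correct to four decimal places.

Y = trial on which the fourth success occurs; negative binomial, r=4, p=0.197.
P(Y=22) = C(21,3) · p^4 · (1−p)^18
= 1330 · 0.0015061 · 0.01927 = 0.038601

0.0386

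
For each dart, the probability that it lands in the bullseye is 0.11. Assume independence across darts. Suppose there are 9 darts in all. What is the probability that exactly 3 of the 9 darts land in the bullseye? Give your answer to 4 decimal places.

X ~ Binomial(n=9, p=0.11).
P(X=3) = C(9,3) · p^3 · (1−p)^6
= 84 · 0.001331 · 0.49698 = 0.055564

0.0556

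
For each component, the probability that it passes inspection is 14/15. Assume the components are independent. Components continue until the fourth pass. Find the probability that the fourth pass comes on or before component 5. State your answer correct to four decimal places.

0.9612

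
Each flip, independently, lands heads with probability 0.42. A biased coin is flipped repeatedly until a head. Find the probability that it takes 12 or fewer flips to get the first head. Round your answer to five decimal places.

Y = number of flips to the first success; geometric, p = 0.42.
P(Y ≤ 12) = 1 − (1−p)^12 = 1 − 0.0014492 = 0.9985508

0.99855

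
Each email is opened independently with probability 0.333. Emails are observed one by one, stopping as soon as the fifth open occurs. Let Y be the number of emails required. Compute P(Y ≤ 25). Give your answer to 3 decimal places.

Finishing within 25 emails ⇔ at least 5 successes in the first 25. With X ~ Binomial(25, 0.333), P(Y ≤ 25) = 1 − P(X ≤ 4).
  k=0: C(25,0)·0.333^0·0.667^25 = 0.00004
  k=1: C(25,1)·0.333^1·0.667^24 = 0.00050
  k=2: C(25,2)·0.333^2·0.667^23 = 0.00300
  k=3: C(25,3)·0.333^3·0.667^22 = 0.01148
  k=4: C(25,4)·0.333^4·0.667^21 = 0.03151
1 − 0.04653 = 0.95347

0.953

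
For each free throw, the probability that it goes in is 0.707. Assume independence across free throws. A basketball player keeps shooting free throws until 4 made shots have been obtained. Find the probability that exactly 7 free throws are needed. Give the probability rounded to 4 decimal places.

Y = trial on which the fourth success occurs; negative binomial, r=4, p=0.707.
P(Y=7) = C(6,3) · p^4 · (1−p)^3
= 20 · 0.24985 · 0.025154 = 0.125693

0.1257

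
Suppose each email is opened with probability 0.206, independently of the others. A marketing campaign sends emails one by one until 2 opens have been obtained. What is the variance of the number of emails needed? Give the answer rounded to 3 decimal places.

37.421

Y = total emails until the second success; negative binomial with r=2, p=0.206.
Var(Y) = r(1−p)/p² = 2·0.794 / 0.206² = 37.42106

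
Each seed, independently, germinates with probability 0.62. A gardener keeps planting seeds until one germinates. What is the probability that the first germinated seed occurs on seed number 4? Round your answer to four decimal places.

0.0340

Geometric (trials to first success), p = 0.62.
P(Y = 4) = (1−p)^3 · p = 0.054872 · 0.62 = 0.034021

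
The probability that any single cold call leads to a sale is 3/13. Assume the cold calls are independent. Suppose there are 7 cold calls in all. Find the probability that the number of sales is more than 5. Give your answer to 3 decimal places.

X ~ Binomial(7, 0.230769); P(X ≥ 6) = Σ C(7,k) p^k (1−p)^(7−k) over k:
  k=6: C(7,6)·0.230769^6·0.769231^1 = 0.00081
  k=7: C(7,7)·0.230769^7·0.769231^0 = 0.00003
Total = 0.00085

0.001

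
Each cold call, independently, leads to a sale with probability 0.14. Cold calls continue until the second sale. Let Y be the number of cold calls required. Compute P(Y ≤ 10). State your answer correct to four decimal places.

0.4184

Finishing within 10 cold calls ⇔ at least 2 successes in the first 10. With X ~ Binomial(10, 0.14), P(Y ≤ 10) = 1 − P(X ≤ 1).
  k=0: C(10,0)·0.14^0·0.86^10 = 0.221302
  k=1: C(10,1)·0.14^1·0.86^9 = 0.360258
1 − 0.581560 = 0.418440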